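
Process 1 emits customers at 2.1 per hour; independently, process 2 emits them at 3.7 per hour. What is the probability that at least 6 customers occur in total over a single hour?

0.5217

Independent Poisson processes superpose: combined rate λ = 2.1 + 3.7 = 5.8 per hour.
So μ = 5.8.
P(N ≥ 6) = 1 − P(N ≤ 5) ≈ 0.5217.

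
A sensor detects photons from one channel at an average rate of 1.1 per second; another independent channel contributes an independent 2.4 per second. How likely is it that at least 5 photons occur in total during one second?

0.2746

Independent Poisson processes superpose: combined rate λ = 1.1 + 2.4 = 3.5 per second.
So μ = 3.5.
P(N ≥ 5) = 1 − P(N ≤ 4) ≈ 0.2746.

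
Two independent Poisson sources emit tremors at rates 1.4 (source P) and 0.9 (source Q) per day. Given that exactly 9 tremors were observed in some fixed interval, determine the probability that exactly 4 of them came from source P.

0.1587

Given the total, each event is independently from source P with probability p = λ_P/(λ_P+λ_Q) = 1.4/2.3 ≈ 0.6087.
So K ~ Binomial(9, 1.4/2.3): P(K = 4) = C(9,4) · (1.4/2.3)^4 · (0.9/2.3)^5 ≈ 0.1587.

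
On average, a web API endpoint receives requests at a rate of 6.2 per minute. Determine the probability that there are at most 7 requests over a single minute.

0.7160

With mean μ = 6.2 per minute,
P(N ≤ 7) = Σ_{j=0}^{7} e^(−μ) μ^j/j! ≈ 0.7160.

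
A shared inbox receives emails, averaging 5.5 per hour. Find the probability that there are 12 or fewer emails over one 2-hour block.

0.6887

Over the interval, μ = 5.5 × 2 = 11 (a 2-hour block = 2 hours).
P(N ≤ 12) = Σ_{j=0}^{12} e^(−μ) μ^j/j! ≈ 0.6887.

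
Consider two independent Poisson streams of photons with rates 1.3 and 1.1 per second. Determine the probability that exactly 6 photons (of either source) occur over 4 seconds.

0.0736

Independent Poisson processes superpose: combined rate λ = 1.3 + 1.1 = 2.4 per second.
Over the interval, μ = 2.4 × 4 = 9.6 (4 seconds).
P(N = 6) = e^(−9.6) · 9.6^6/6! ≈ 0.0736.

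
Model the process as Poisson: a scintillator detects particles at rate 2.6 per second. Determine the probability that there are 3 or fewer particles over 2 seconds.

Over the interval, μ = 2.6 × 2 = 5.2 (2 seconds).
P(N ≤ 3) = Σ_{j=0}^{3} e^(−μ) μ^j/j! ≈ 0.2381.

0.2381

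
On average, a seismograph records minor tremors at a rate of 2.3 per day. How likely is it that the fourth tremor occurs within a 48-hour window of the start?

0.6743

Over the interval, μ = 2.3 × 2 = 4.6 (a 48-hour window = 2 days).
The fourth arrival falls in the interval iff at least 4 events occur there: P(S_4 ≤ t) = P(N ≥ 4) = 1 − P(N ≤ 3) ≈ 0.6743.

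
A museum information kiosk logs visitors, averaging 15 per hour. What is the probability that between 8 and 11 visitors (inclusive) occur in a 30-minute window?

Over the interval, μ = 15 × 0.5 = 7.5 (a 30-minute window = 0.5 hours).
P(8 ≤ N ≤ 11) = Σ_{j=8}^{11} e^(−7.5) · 7.5^j/j! ≈ 0.3961.

0.3961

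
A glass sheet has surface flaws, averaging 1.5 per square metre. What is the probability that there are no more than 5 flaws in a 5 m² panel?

Over the interval, μ = 1.5 × 5 = 7.5 (a 5 m² panel = 5 square metres).
P(N ≤ 5) = Σ_{j=0}^{5} e^(−μ) μ^j/j! ≈ 0.2414.

0.2414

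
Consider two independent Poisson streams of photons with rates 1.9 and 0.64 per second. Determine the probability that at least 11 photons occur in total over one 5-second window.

Independent Poisson processes superpose: combined rate λ = 1.9 + 0.64 = 2.54 per second.
Over the interval, μ = 2.54 × 5 = 12.7 (a 5-second window = 5 seconds).
P(N ≥ 11) = 1 − P(N ≤ 10) ≈ 0.7217.

0.7217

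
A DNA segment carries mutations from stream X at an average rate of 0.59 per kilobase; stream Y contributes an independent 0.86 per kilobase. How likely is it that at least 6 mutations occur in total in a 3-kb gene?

Independent Poisson processes superpose: combined rate λ = 0.59 + 0.86 = 1.45 per kilobase.
Over the interval, μ = 1.45 × 3 = 4.35 (a 3-kb gene = 3 kilobases).
P(N ≥ 6) = 1 − P(N ≤ 5) ≈ 0.2717.

0.2717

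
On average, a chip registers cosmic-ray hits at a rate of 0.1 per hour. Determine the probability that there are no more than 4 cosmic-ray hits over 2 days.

Over the interval, μ = 0.1 × 48 = 4.8 (2 days = 48 hours).
P(N ≤ 4) = Σ_{j=0}^{4} e^(−μ) μ^j/j! ≈ 0.4763.

0.4763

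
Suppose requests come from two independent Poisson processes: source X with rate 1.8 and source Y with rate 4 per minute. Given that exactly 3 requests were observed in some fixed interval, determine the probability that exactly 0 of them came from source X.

0.3280

Given the total, each event is independently from source X with probability p = λ_X/(λ_X+λ_Y) = 1.8/5.8 ≈ 0.3103.
So K ~ Binomial(3, 1.8/5.8): P(K = 0) = C(3,0) · (1.8/5.8)^0 · (4/5.8)^3 ≈ 0.3280.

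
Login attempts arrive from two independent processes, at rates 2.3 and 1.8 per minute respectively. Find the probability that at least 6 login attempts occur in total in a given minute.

Independent Poisson processes superpose: combined rate λ = 2.3 + 1.8 = 4.1 per minute.
So μ = 4.1.
P(N ≥ 6) = 1 − P(N ≤ 5) ≈ 0.2307.

0.2307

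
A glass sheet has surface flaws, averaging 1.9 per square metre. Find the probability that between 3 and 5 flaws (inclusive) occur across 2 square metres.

Over the interval, μ = 1.9 × 2 = 3.8 (2 square metres).
P(3 ≤ N ≤ 5) = Σ_{j=3}^{5} e^(−3.8) · 3.8^j/j! ≈ 0.5467.

0.5467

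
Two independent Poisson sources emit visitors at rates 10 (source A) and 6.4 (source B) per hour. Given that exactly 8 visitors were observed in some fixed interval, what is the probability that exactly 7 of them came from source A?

Given the total, each event is independently from source A with probability p = λ_A/(λ_A+λ_B) = 10/16.4 ≈ 0.6098.
So K ~ Binomial(8, 10/16.4): P(K = 7) = C(8,7) · (10/16.4)^7 · (6.4/16.4)^1 ≈ 0.0978.

0.0978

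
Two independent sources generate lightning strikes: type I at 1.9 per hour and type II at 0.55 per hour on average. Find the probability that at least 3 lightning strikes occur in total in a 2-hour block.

Independent Poisson processes superpose: combined rate λ = 1.9 + 0.55 = 2.45 per hour.
Over the interval, μ = 2.45 × 2 = 4.9 (a 2-hour block = 2 hours).
P(N ≥ 3) = 1 − P(N ≤ 2) ≈ 0.8667.

0.8667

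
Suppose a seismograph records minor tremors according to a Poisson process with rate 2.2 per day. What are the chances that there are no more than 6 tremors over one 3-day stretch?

Over the interval, μ = 2.2 × 3 = 6.6 (a 3-day stretch = 3 days).
P(N ≤ 6) = Σ_{j=0}^{6} e^(−μ) μ^j/j! ≈ 0.5108.

0.5108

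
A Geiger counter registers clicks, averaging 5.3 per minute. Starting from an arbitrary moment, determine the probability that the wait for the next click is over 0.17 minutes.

The wait for the next event is exponential with rate λ = 5.3 per minute.
P(T > 0.17) = e^(−λt) = e^(−5.3 × 0.17) = e^(−0.901) ≈ 0.4062.

0.4062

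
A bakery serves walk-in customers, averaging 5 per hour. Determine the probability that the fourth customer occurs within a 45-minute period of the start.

Over the interval, μ = 5 × 0.75 = 3.75 (a 45-minute period = 0.75 hours).
The fourth arrival falls in the interval iff at least 4 events occur there: P(S_4 ≤ t) = P(N ≥ 4) = 1 − P(N ≤ 3) ≈ 0.5162.

0.5162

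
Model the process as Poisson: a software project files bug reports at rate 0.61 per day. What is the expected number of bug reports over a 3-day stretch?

1.83

E[N] = λt = 0.61 × 3 = 1.83 (a 3-day stretch = 3 days).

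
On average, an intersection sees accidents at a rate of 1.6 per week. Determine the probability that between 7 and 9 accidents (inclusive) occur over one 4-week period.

0.3435

Over the interval, μ = 1.6 × 4 = 6.4 (a 4-week period = 4 weeks).
P(7 ≤ N ≤ 9) = Σ_{j=7}^{9} e^(−6.4) · 6.4^j/j! ≈ 0.3435.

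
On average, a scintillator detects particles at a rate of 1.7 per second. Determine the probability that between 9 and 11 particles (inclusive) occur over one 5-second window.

0.3256

Over the interval, μ = 1.7 × 5 = 8.5 (a 5-second window = 5 seconds).
P(9 ≤ N ≤ 11) = Σ_{j=9}^{11} e^(−8.5) · 8.5^j/j! ≈ 0.3256.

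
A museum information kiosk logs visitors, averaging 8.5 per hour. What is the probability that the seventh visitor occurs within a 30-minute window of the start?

0.1383

Over the interval, μ = 8.5 × 0.5 = 4.25 (a 30-minute window = 0.5 hours).
The seventh arrival falls in the interval iff at least 7 events occur there: P(S_7 ≤ t) = P(N ≥ 7) = 1 − P(N ≤ 6) ≈ 0.1383.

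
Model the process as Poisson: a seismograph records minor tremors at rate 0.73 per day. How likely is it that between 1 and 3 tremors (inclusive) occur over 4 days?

Over the interval, μ = 0.73 × 4 = 2.92 (4 days).
P(1 ≤ N ≤ 3) = Σ_{j=1}^{3} e^(−2.92) · 2.92^j/j! ≈ 0.6112.

0.6112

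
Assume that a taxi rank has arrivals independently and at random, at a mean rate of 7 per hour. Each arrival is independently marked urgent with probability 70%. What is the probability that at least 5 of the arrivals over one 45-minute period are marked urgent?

0.3080

Thinning: the arrivals that are marked urgent themselves form a Poisson process with rate 0.7 × 7 = 4.9 per hour.
Over the interval, μ = 4.9 × 0.75 = 3.675 (a 45-minute period = 0.75 hours).
P(N ≥ 5) = 1 − P(N ≤ 4) ≈ 0.3080.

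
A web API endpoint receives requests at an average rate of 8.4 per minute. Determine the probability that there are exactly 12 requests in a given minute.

With mean μ = 8.4 per minute,
P(N = 12) = e^(−μ) μ^12/12! = e^(−8.4) · 8.4^12/479001600 ≈ 0.0579.

0.0579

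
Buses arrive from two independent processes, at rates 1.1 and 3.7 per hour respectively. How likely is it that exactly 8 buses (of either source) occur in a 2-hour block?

0.1212

Independent Poisson processes superpose: combined rate λ = 1.1 + 3.7 = 4.8 per hour.
Over the interval, μ = 4.8 × 2 = 9.6 (a 2-hour block = 2 hours).
P(N = 8) = e^(−9.6) · 9.6^8/8! ≈ 0.1212.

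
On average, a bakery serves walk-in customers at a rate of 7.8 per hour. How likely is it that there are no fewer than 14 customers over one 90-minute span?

0.2872

Over the interval, μ = 7.8 × 1.5 = 11.7 (a 90-minute span = 1.5 hours).
P(N ≥ 14) = 1 − P(N ≤ 13) = 1 − Σ_{j=0}^{13} e^(−μ) μ^j/j! ≈ 0.2872.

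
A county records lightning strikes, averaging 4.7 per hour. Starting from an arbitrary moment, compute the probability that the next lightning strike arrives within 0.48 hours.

Inter-arrival times are exponential with rate λ = 4.7 per hour.
P(T ≤ 0.48) = 1 − e^(−λt) = 1 − e^(−4.7 × 0.48) = 1 − e^(−2.256) ≈ 0.8952.

0.8952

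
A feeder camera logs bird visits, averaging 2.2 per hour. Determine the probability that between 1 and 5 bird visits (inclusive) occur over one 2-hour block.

0.7076

Over the interval, μ = 2.2 × 2 = 4.4 (a 2-hour block = 2 hours).
P(1 ≤ N ≤ 5) = Σ_{j=1}^{5} e^(−4.4) · 4.4^j/j! ≈ 0.7076.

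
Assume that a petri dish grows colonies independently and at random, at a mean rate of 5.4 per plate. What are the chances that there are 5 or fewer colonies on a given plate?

0.5461

With mean μ = 5.4 per plate,
P(N ≤ 5) = Σ_{j=0}^{5} e^(−μ) μ^j/j! ≈ 0.5461.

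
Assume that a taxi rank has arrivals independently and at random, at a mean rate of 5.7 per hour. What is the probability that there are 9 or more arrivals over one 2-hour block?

Over the interval, μ = 5.7 × 2 = 11.4 (a 2-hour block = 2 hours).
P(N ≥ 9) = 1 − P(N ≤ 8) = 1 − Σ_{j=0}^{8} e^(−μ) μ^j/j! ≈ 0.8016.

0.8016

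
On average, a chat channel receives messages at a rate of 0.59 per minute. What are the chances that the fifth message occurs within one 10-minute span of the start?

Over the interval, μ = 0.59 × 10 = 5.9 (a 10-minute span = 10 minutes).
The fifth arrival falls in the interval iff at least 5 events occur there: P(S_5 ≤ t) = P(N ≥ 5) = 1 − P(N ≤ 4) ≈ 0.7013.

0.7013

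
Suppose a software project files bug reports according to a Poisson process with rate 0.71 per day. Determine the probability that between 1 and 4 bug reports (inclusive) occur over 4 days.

Over the interval, μ = 0.71 × 4 = 2.84 (4 days).
P(1 ≤ N ≤ 4) = Σ_{j=1}^{4} e^(−2.84) · 2.84^j/j! ≈ 0.7830.

0.7830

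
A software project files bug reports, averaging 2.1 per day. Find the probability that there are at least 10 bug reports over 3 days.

Over the interval, μ = 2.1 × 3 = 6.3 (3 days).
P(N ≥ 10) = 1 − P(N ≤ 9) = 1 − Σ_{j=0}^{9} e^(−μ) μ^j/j! ≈ 0.1061.

0.1061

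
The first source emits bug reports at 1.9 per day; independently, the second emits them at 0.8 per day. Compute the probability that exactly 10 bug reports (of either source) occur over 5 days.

0.0760

Independent Poisson processes superpose: combined rate λ = 1.9 + 0.8 = 2.7 per day.
Over the interval, μ = 2.7 × 5 = 13.5 (5 days).
P(N = 10) = e^(−13.5) · 13.5^10/10! ≈ 0.0760.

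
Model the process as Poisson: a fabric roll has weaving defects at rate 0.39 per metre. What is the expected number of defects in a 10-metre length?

3.9

E[N] = λt = 0.39 × 10 = 3.9 (a 10-metre length = 10 metres).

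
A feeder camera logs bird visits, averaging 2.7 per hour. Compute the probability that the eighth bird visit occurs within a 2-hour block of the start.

0.1783

Over the interval, μ = 2.7 × 2 = 5.4 (a 2-hour block = 2 hours).
The eighth arrival falls in the interval iff at least 8 events occur there: P(S_8 ≤ t) = P(N ≥ 8) = 1 − P(N ≤ 7) ≈ 0.1783.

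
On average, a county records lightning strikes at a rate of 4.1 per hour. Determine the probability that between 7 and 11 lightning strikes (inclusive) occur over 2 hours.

Over the interval, μ = 4.1 × 2 = 8.2 (2 hours).
P(7 ≤ N ≤ 11) = Σ_{j=7}^{11} e^(−8.2) · 8.2^j/j! ≈ 0.5835.

0.5835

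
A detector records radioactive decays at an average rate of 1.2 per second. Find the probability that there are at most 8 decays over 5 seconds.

Over the interval, μ = 1.2 × 5 = 6 (5 seconds).
P(N ≤ 8) = Σ_{j=0}^{8} e^(−μ) μ^j/j! ≈ 0.8472.

0.8472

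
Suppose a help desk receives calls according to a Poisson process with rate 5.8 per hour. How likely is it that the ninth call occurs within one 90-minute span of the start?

Over the interval, μ = 5.8 × 1.5 = 8.7 (a 90-minute span = 1.5 hours).
The ninth arrival falls in the interval iff at least 9 events occur there: P(S_9 ≤ t) = P(N ≥ 9) = 1 − P(N ≤ 8) ≈ 0.5042.

0.5042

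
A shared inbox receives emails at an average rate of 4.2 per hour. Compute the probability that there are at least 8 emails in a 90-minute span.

0.2983

Over the interval, μ = 4.2 × 1.5 = 6.3 (a 90-minute span = 1.5 hours).
P(N ≥ 8) = 1 − P(N ≤ 7) = 1 − Σ_{j=0}^{7} e^(−μ) μ^j/j! ≈ 0.2983.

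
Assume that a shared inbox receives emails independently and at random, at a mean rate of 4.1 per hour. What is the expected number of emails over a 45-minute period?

E[N] = λt = 4.1 × 0.75 = 3.075 (a 45-minute period = 0.75 hours).

3.075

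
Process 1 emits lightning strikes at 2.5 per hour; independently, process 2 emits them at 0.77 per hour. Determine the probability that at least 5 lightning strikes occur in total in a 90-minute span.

0.5427

Independent Poisson processes superpose: combined rate λ = 2.5 + 0.77 = 3.27 per hour.
Over the interval, μ = 3.27 × 1.5 = 4.905 (a 90-minute span = 1.5 hours).
P(N ≥ 5) = 1 − P(N ≤ 4) ≈ 0.5427.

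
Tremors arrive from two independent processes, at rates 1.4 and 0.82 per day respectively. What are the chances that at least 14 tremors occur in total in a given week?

Independent Poisson processes superpose: combined rate λ = 1.4 + 0.82 = 2.22 per day.
Over the interval, μ = 2.22 × 7 = 15.54 (a week = 7 days).
P(N ≥ 14) = 1 − P(N ≤ 13) ≈ 0.6865.

0.6865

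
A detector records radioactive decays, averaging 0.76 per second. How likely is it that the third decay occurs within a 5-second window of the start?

0.7311

Over the interval, μ = 0.76 × 5 = 3.8 (a 5-second window = 5 seconds).
The third arrival falls in the interval iff at least 3 events occur there: P(S_3 ≤ t) = P(N ≥ 3) = 1 − P(N ≤ 2) ≈ 0.7311.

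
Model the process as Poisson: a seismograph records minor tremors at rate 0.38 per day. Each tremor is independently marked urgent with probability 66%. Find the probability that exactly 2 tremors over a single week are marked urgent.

0.2663

Thinning: the tremors that are marked urgent themselves form a Poisson process with rate 0.66 × 0.38 = 0.2508 per day.
Over the interval, μ = 0.2508 × 7 = 1.7556 (a week = 7 days).
P(N = 2) = e^(−1.7556) · 1.7556^2/2! ≈ 0.2663.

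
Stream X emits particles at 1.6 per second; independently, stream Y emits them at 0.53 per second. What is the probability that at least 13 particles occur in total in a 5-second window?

Independent Poisson processes superpose: combined rate λ = 1.6 + 0.53 = 2.13 per second.
Over the interval, μ = 2.13 × 5 = 10.65 (a 5-second window = 5 seconds).
P(N ≥ 13) = 1 − P(N ≤ 12) ≈ 0.2737.

0.2737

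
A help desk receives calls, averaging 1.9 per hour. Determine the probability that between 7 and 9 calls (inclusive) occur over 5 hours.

Over the interval, μ = 1.9 × 5 = 9.5 (5 hours).
P(7 ≤ N ≤ 9) = Σ_{j=7}^{9} e^(−9.5) · 9.5^j/j! ≈ 0.3569.

0.3569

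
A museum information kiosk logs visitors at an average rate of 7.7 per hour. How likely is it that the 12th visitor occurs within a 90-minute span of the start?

Over the interval, μ = 7.7 × 1.5 = 11.55 (a 90-minute span = 1.5 hours).
The 12th arrival falls in the interval iff at least 12 events occur there: P(S_12 ≤ t) = P(N ≥ 12) = 1 − P(N ≤ 11) ≈ 0.4861.

0.4861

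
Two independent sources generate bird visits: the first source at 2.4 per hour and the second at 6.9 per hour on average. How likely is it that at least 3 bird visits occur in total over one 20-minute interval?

0.5988

Independent Poisson processes superpose: combined rate λ = 2.4 + 6.9 = 9.3 per hour.
Over the interval, μ = 9.3 × 1/3 = 3.1 (a 20-minute interval = 1/3 hours).
P(N ≥ 3) = 1 − P(N ≤ 2) ≈ 0.5988.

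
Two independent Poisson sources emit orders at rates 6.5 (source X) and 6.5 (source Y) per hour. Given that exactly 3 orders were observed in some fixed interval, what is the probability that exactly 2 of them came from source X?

0.3750

Given the total, each event is independently from source X with probability p = λ_X/(λ_X+λ_Y) = 6.5/13 = 0.5000.
So K ~ Binomial(3, 6.5/13): P(K = 2) = C(3,2) · (6.5/13)^2 · (6.5/13)^1 ≈ 0.3750.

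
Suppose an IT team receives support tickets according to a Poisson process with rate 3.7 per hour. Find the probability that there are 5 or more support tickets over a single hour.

With mean μ = 3.7 per hour,
P(N ≥ 5) = 1 − P(N ≤ 4) = 1 − Σ_{j=0}^{4} e^(−μ) μ^j/j! ≈ 0.3128.

0.3128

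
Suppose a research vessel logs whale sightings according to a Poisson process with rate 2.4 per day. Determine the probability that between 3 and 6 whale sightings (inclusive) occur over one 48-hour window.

0.6483

Over the interval, μ = 2.4 × 2 = 4.8 (a 48-hour window = 2 days).
P(3 ≤ N ≤ 6) = Σ_{j=3}^{6} e^(−4.8) · 4.8^j/j! ≈ 0.6483.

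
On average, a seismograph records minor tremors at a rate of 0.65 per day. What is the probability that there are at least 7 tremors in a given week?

0.1754

Over the interval, μ = 0.65 × 7 = 4.55 (a week = 7 days).
P(N ≥ 7) = 1 − P(N ≤ 6) = 1 − Σ_{j=0}^{6} e^(−μ) μ^j/j! ≈ 0.1754.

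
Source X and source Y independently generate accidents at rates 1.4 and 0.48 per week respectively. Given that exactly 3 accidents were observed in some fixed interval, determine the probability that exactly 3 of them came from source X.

0.4130

Given the total, each event is independently from source X with probability p = λ_X/(λ_X+λ_Y) = 1.4/1.88 ≈ 0.7447.
So K ~ Binomial(3, 1.4/1.88): P(K = 3) = C(3,3) · (1.4/1.88)^3 · (0.48/1.88)^0 ≈ 0.4130.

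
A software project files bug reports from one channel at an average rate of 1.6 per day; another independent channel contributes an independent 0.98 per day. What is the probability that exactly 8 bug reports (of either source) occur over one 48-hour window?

0.0716

Independent Poisson processes superpose: combined rate λ = 1.6 + 0.98 = 2.58 per day.
Over the interval, μ = 2.58 × 2 = 5.16 (a 48-hour window = 2 days).
P(N = 8) = e^(−5.16) · 5.16^8/8! ≈ 0.0716.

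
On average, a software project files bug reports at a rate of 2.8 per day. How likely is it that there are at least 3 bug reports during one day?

0.5305

With mean μ = 2.8 per day,
P(N ≥ 3) = 1 − P(N ≤ 2) = 1 − Σ_{j=0}^{2} e^(−μ) μ^j/j! ≈ 0.5305.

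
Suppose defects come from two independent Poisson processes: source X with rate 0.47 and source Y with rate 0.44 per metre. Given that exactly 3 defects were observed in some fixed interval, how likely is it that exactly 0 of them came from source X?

Given the total, each event is independently from source X with probability p = λ_X/(λ_X+λ_Y) = 0.47/0.91 ≈ 0.5165.
So K ~ Binomial(3, 0.47/0.91): P(K = 0) = C(3,0) · (0.47/0.91)^0 · (0.44/0.91)^3 ≈ 0.1130.

0.1130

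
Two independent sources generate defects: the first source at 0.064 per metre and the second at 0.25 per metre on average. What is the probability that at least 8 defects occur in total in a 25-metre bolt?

0.5259

Independent Poisson processes superpose: combined rate λ = 0.064 + 0.25 = 0.314 per metre.
Over the interval, μ = 0.314 × 25 = 7.85 (a 25-metre bolt = 25 metres).
P(N ≥ 8) = 1 − P(N ≤ 7) ≈ 0.5259.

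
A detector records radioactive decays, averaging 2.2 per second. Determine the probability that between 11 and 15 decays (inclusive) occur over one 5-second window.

0.4475

Over the interval, μ = 2.2 × 5 = 11 (a 5-second window = 5 seconds).
P(11 ≤ N ≤ 15) = Σ_{j=11}^{15} e^(−11) · 11^j/j! ≈ 0.4475.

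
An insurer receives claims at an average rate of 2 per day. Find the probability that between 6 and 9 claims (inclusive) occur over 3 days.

Over the interval, μ = 2 × 3 = 6 (3 days).
P(6 ≤ N ≤ 9) = Σ_{j=6}^{9} e^(−6) · 6^j/j! ≈ 0.4704.

0.4704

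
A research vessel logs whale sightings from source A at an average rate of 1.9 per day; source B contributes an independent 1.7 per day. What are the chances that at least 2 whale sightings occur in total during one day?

0.8743

Independent Poisson processes superpose: combined rate λ = 1.9 + 1.7 = 3.6 per day.
So μ = 3.6.
P(N ≥ 2) = 1 − P(N ≤ 1) ≈ 0.8743.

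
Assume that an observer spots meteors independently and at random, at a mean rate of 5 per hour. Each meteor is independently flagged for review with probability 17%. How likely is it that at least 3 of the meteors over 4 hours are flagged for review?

0.6603

Thinning: the meteors that are flagged for review themselves form a Poisson process with rate 0.17 × 5 = 0.85 per hour.
Over the interval, μ = 0.85 × 4 = 3.4 (4 hours).
P(N ≥ 3) = 1 − P(N ≤ 2) ≈ 0.6603.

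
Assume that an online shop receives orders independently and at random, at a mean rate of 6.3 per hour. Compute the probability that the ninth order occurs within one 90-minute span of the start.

0.6020

Over the interval, μ = 6.3 × 1.5 = 9.45 (a 90-minute span = 1.5 hours).
The ninth arrival falls in the interval iff at least 9 events occur there: P(S_9 ≤ t) = P(N ≥ 9) = 1 − P(N ≤ 8) ≈ 0.6020.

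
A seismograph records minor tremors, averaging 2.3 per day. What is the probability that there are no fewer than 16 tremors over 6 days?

Over the interval, μ = 2.3 × 6 = 13.8 (6 days).
P(N ≥ 16) = 1 − P(N ≤ 15) = 1 − Σ_{j=0}^{15} e^(−μ) μ^j/j! ≈ 0.3110.

0.3110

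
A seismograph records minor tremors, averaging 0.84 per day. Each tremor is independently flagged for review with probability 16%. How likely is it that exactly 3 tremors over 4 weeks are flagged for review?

0.2062

Thinning: the tremors that are flagged for review themselves form a Poisson process with rate 0.16 × 0.84 = 0.1344 per day.
Over the interval, μ = 0.1344 × 28 = 3.7632 (4 weeks = 28 days).
P(N = 3) = e^(−3.7632) · 3.7632^3/3! ≈ 0.2062.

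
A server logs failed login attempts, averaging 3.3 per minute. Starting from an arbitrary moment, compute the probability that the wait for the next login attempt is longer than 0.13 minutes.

The wait for the next event is exponential with rate λ = 3.3 per minute.
P(T > 0.13) = e^(−λt) = e^(−3.3 × 0.13) = e^(−0.429) ≈ 0.6512.

0.6512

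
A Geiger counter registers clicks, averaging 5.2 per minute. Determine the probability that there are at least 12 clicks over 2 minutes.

0.3495

Over the interval, μ = 5.2 × 2 = 10.4 (2 minutes).
P(N ≥ 12) = 1 − P(N ≤ 11) = 1 − Σ_{j=0}^{11} e^(−μ) μ^j/j! ≈ 0.3495.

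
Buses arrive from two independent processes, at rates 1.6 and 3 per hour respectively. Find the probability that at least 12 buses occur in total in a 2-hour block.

Independent Poisson processes superpose: combined rate λ = 1.6 + 3 = 4.6 per hour.
Over the interval, μ = 4.6 × 2 = 9.2 (a 2-hour block = 2 hours).
P(N ≥ 12) = 1 − P(N ≤ 11) ≈ 0.2168.

0.2168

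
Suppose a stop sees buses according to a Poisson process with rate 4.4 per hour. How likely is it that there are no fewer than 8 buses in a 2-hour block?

Over the interval, μ = 4.4 × 2 = 8.8 (a 2-hour block = 2 hours).
P(N ≥ 8) = 1 − P(N ≤ 7) = 1 − Σ_{j=0}^{7} e^(−μ) μ^j/j! ≈ 0.6522.

0.6522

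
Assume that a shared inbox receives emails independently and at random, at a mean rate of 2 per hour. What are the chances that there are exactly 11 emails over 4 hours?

0.0722

Over the interval, μ = 2 × 4 = 8 (4 hours).
P(N = 11) = e^(−μ) μ^11/11! = e^(−8) · 8^11/39916800 ≈ 0.0722.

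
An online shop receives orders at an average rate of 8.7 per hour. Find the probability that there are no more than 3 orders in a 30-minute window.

0.3682

Over the interval, μ = 8.7 × 0.5 = 4.35 (a 30-minute window = 0.5 hours).
P(N ≤ 3) = Σ_{j=0}^{3} e^(−μ) μ^j/j! ≈ 0.3682.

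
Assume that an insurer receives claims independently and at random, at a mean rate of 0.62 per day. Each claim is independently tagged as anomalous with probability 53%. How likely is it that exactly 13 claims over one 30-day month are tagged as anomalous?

0.0698

Thinning: the claims that are tagged as anomalous themselves form a Poisson process with rate 0.53 × 0.62 = 0.3286 per day.
Over the interval, μ = 0.3286 × 30 = 9.858 (a 30-day month = 30 days).
P(N = 13) = e^(−9.858) · 9.858^13/13! ≈ 0.0698.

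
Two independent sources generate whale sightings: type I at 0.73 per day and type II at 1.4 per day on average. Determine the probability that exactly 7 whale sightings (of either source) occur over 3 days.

Independent Poisson processes superpose: combined rate λ = 0.73 + 1.4 = 2.13 per day.
Over the interval, μ = 2.13 × 3 = 6.39 (3 days).
P(N = 7) = e^(−6.39) · 6.39^7/7! ≈ 0.1449.

0.1449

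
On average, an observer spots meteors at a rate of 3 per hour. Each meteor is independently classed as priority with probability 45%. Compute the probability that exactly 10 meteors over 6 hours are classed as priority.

0.1017

Thinning: the meteors that are classed as priority themselves form a Poisson process with rate 0.45 × 3 = 1.35 per hour.
Over the interval, μ = 1.35 × 6 = 8.1 (6 hours).
P(N = 10) = e^(−8.1) · 8.1^10/10! ≈ 0.1017.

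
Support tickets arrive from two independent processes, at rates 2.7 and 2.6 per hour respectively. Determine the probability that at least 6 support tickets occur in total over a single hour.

Independent Poisson processes superpose: combined rate λ = 2.7 + 2.6 = 5.3 per hour.
So μ = 5.3.
P(N ≥ 6) = 1 − P(N ≤ 5) ≈ 0.4365.

0.4365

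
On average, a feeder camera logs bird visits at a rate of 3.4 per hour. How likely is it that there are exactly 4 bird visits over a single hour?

0.1858

With mean μ = 3.4 per hour,
P(N = 4) = e^(−μ) μ^4/4! = e^(−3.4) · 3.4^4/24 ≈ 0.1858.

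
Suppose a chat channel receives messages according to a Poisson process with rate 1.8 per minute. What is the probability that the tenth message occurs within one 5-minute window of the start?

Over the interval, μ = 1.8 × 5 = 9 (a 5-minute window = 5 minutes).
The tenth arrival falls in the interval iff at least 10 events occur there: P(S_10 ≤ t) = P(N ≥ 10) = 1 − P(N ≤ 9) ≈ 0.4126.

0.4126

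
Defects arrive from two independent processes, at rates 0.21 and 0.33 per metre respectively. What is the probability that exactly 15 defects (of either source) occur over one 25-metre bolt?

0.0945

Independent Poisson processes superpose: combined rate λ = 0.21 + 0.33 = 0.54 per metre.
Over the interval, μ = 0.54 × 25 = 13.5 (a 25-metre bolt = 25 metres).
P(N = 15) = e^(−13.5) · 13.5^15/15! ≈ 0.0945.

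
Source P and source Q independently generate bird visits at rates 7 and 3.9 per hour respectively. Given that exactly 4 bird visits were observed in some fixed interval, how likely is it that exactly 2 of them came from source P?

Given the total, each event is independently from source P with probability p = λ_P/(λ_P+λ_Q) = 7/10.9 ≈ 0.6422.
So K ~ Binomial(4, 7/10.9): P(K = 2) = C(4,2) · (7/10.9)^2 · (3.9/10.9)^2 ≈ 0.3168.

0.3168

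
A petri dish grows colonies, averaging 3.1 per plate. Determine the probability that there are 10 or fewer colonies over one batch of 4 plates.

Over the interval, μ = 3.1 × 4 = 12.4 (a batch of 4 plates = 4 plates).
P(N ≤ 10) = Σ_{j=0}^{10} e^(−μ) μ^j/j! ≈ 0.3067.

0.3067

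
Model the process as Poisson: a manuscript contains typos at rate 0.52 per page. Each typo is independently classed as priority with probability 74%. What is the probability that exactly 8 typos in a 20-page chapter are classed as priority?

Thinning: the typos that are classed as priority themselves form a Poisson process with rate 0.74 × 0.52 = 0.3848 per page.
Over the interval, μ = 0.3848 × 20 = 7.696 (a 20-page chapter = 20 pages).
P(N = 8) = e^(−7.696) · 7.696^8/8! ≈ 0.1388.

0.1388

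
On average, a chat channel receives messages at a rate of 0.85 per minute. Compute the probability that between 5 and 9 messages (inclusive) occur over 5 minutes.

0.4079

Over the interval, μ = 0.85 × 5 = 4.25 (5 minutes).
P(5 ≤ N ≤ 9) = Σ_{j=5}^{9} e^(−4.25) · 4.25^j/j! ≈ 0.4079.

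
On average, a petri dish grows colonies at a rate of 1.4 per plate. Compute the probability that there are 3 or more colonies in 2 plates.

0.5305

Over the interval, μ = 1.4 × 2 = 2.8 (2 plates).
P(N ≥ 3) = 1 − P(N ≤ 2) = 1 − Σ_{j=0}^{2} e^(−μ) μ^j/j! ≈ 0.5305.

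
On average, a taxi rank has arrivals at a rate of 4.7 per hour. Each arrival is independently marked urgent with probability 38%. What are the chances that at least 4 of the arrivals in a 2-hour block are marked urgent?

0.4788

Thinning: the arrivals that are marked urgent themselves form a Poisson process with rate 0.38 × 4.7 = 1.786 per hour.
Over the interval, μ = 1.786 × 2 = 3.572 (a 2-hour block = 2 hours).
P(N ≥ 4) = 1 − P(N ≤ 3) ≈ 0.4788.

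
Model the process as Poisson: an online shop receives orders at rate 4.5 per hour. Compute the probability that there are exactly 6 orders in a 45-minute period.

0.0702

Over the interval, μ = 4.5 × 0.75 = 3.375 (a 45-minute period = 0.75 hours).
P(N = 6) = e^(−μ) μ^6/6! = e^(−3.375) · 3.375^6/720 ≈ 0.0702.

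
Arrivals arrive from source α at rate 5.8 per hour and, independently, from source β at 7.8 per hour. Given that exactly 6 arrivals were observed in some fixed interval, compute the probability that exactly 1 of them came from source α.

0.1588

Given the total, each event is independently from source α with probability p = λ_α/(λ_α+λ_β) = 5.8/13.6 ≈ 0.4265.
So K ~ Binomial(6, 5.8/13.6): P(K = 1) = C(6,1) · (5.8/13.6)^1 · (7.8/13.6)^5 ≈ 0.1588.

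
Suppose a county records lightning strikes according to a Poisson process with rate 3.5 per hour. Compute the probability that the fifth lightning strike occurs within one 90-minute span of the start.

Over the interval, μ = 3.5 × 1.5 = 5.25 (a 90-minute span = 1.5 hours).
The fifth arrival falls in the interval iff at least 5 events occur there: P(S_5 ≤ t) = P(N ≥ 5) = 1 − P(N ≤ 4) ≈ 0.6022.

0.6022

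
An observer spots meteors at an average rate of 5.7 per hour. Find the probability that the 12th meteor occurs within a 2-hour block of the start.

0.4684

Over the interval, μ = 5.7 × 2 = 11.4 (a 2-hour block = 2 hours).
The 12th arrival falls in the interval iff at least 12 events occur there: P(S_12 ≤ t) = P(N ≥ 12) = 1 − P(N ≤ 11) ≈ 0.4684.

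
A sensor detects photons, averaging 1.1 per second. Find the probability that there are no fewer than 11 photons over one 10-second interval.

0.5401

Over the interval, μ = 1.1 × 10 = 11 (a 10-second interval = 10 seconds).
P(N ≥ 11) = 1 − P(N ≤ 10) = 1 − Σ_{j=0}^{10} e^(−μ) μ^j/j! ≈ 0.5401.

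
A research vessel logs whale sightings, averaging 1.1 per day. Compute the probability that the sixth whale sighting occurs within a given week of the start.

Over the interval, μ = 1.1 × 7 = 7.7 (a week = 7 days).
The sixth arrival falls in the interval iff at least 6 events occur there: P(S_6 ≤ t) = P(N ≥ 6) = 1 − P(N ≤ 5) ≈ 0.7797.

0.7797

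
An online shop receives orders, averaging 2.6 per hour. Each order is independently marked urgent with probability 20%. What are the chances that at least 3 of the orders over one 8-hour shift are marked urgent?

Thinning: the orders that are marked urgent themselves form a Poisson process with rate 0.2 × 2.6 = 0.52 per hour.
Over the interval, μ = 0.52 × 8 = 4.16 (an 8-hour shift = 8 hours).
P(N ≥ 3) = 1 − P(N ≤ 2) ≈ 0.7844.

0.7844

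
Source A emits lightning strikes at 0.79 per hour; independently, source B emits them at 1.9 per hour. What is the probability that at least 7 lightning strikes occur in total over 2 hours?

Independent Poisson processes superpose: combined rate λ = 0.79 + 1.9 = 2.69 per hour.
Over the interval, μ = 2.69 × 2 = 5.38 (2 hours).
P(N ≥ 7) = 1 − P(N ≤ 6) ≈ 0.2952.

0.2952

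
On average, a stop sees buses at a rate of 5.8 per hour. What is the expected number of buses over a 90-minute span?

E[N] = λt = 5.8 × 1.5 = 8.7 (a 90-minute span = 1.5 hours).

8.7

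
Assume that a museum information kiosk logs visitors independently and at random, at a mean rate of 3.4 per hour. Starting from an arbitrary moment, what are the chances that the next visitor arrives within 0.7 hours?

Inter-arrival times are exponential with rate λ = 3.4 per hour.
P(T ≤ 0.7) = 1 − e^(−λt) = 1 − e^(−3.4 × 0.7) = 1 − e^(−2.38) ≈ 0.9074.

0.9074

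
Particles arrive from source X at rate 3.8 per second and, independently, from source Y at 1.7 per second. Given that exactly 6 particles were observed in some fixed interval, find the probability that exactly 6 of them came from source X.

0.1088

Given the total, each event is independently from source X with probability p = λ_X/(λ_X+λ_Y) = 3.8/5.5 ≈ 0.6909.
So K ~ Binomial(6, 3.8/5.5): P(K = 6) = C(6,6) · (3.8/5.5)^6 · (1.7/5.5)^0 ≈ 0.1088.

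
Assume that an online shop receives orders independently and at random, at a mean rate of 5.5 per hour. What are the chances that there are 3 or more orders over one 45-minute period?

0.7796

Over the interval, μ = 5.5 × 0.75 = 4.125 (a 45-minute period = 0.75 hours).
P(N ≥ 3) = 1 − P(N ≤ 2) = 1 − Σ_{j=0}^{2} e^(−μ) μ^j/j! ≈ 0.7796.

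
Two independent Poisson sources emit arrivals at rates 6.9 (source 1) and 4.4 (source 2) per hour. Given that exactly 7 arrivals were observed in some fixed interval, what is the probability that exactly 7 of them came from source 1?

Given the total, each event is independently from source 1 with probability p = λ_1/(λ_1+λ_2) = 6.9/11.3 ≈ 0.6106.
So K ~ Binomial(7, 6.9/11.3): P(K = 7) = C(7,7) · (6.9/11.3)^7 · (4.4/11.3)^0 ≈ 0.0317.

0.0317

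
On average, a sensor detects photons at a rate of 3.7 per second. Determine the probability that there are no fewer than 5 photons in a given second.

With mean μ = 3.7 per second,
P(N ≥ 5) = 1 − P(N ≤ 4) = 1 − Σ_{j=0}^{4} e^(−μ) μ^j/j! ≈ 0.3128.

0.3128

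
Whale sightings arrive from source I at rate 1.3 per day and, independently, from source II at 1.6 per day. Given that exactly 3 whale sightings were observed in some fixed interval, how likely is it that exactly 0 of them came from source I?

0.1679

Given the total, each event is independently from source I with probability p = λ_I/(λ_I+λ_II) = 1.3/2.9 ≈ 0.4483.
So K ~ Binomial(3, 1.3/2.9): P(K = 0) = C(3,0) · (1.3/2.9)^0 · (1.6/2.9)^3 ≈ 0.1679.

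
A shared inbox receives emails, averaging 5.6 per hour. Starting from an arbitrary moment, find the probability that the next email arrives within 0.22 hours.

0.7083

Inter-arrival times are exponential with rate λ = 5.6 per hour.
P(T ≤ 0.22) = 1 − e^(−λt) = 1 − e^(−5.6 × 0.22) = 1 − e^(−1.232) ≈ 0.7083.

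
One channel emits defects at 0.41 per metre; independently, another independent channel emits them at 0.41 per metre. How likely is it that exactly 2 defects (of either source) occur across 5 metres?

0.1393

Independent Poisson processes superpose: combined rate λ = 0.41 + 0.41 = 0.82 per metre.
Over the interval, μ = 0.82 × 5 = 4.1 (5 metres).
P(N = 2) = e^(−4.1) · 4.1^2/2! ≈ 0.1393.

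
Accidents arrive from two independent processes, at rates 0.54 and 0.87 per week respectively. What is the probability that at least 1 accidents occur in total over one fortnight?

Independent Poisson processes superpose: combined rate λ = 0.54 + 0.87 = 1.41 per week.
Over the interval, μ = 1.41 × 2 = 2.82 (a fortnight = 2 weeks).
P(N ≥ 1) = 1 − P(N ≤ 0) ≈ 0.9404.

0.9404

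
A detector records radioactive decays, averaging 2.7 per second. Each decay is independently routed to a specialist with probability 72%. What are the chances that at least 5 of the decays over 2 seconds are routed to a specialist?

Thinning: the decays that are routed to a specialist themselves form a Poisson process with rate 0.72 × 2.7 = 1.944 per second.
Over the interval, μ = 1.944 × 2 = 3.888 (2 seconds).
P(N ≥ 5) = 1 − P(N ≤ 4) ≈ 0.3493.

0.3493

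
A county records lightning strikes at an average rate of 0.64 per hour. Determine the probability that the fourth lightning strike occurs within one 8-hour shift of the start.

0.7514

Over the interval, μ = 0.64 × 8 = 5.12 (an 8-hour shift = 8 hours).
The fourth arrival falls in the interval iff at least 4 events occur there: P(S_4 ≤ t) = P(N ≥ 4) = 1 − P(N ≤ 3) ≈ 0.7514.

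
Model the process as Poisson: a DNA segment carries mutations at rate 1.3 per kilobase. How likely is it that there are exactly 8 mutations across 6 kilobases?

0.1392

Over the interval, μ = 1.3 × 6 = 7.8 (6 kilobases).
P(N = 8) = e^(−μ) μ^8/8! = e^(−7.8) · 7.8^8/40320 ≈ 0.1392.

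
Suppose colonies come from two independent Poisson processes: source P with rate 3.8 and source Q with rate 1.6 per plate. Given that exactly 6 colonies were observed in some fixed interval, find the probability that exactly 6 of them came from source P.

Given the total, each event is independently from source P with probability p = λ_P/(λ_P+λ_Q) = 3.8/5.4 ≈ 0.7037.
So K ~ Binomial(6, 3.8/5.4): P(K = 6) = C(6,6) · (3.8/5.4)^6 · (1.6/5.4)^0 ≈ 0.1214.

0.1214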